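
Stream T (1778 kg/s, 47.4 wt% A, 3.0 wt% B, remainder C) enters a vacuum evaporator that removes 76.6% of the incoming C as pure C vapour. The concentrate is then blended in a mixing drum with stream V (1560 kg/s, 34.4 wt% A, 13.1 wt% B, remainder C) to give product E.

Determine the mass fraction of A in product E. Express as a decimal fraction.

Vapour removed = 0.766×0.496×1778 = 675.53 kg/s; concentrate = 1102.5 kg/s.
A reaching the mixer = 842.77 (from concentrate) + 1560×0.344 = 1379.4 kg/s.
Product flow = 1102.5 + 1560 = 2662.5 kg/s; A fraction = 0.518.

0.518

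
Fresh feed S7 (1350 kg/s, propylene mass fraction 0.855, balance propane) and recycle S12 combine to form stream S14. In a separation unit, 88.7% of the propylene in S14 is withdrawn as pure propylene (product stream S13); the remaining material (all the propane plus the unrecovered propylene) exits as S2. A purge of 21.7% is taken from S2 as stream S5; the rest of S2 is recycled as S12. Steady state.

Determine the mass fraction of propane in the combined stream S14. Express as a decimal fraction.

propane enters only via S7 and leaves only via the purge: 1350×0.145 = 0.217×(propane in S2), and the separation unit passes all propane, so propane in S14 = propane in S2 = 902.07 kg/s.
propylene in S14: m_A = 1350×0.855 + (1−0.217)·(1−0.887)·m_A, so m_A = 1154.2/0.9115 = 1266.3 kg/s.
S14 = 1266.3 + 902.07 = 2168.4 kg/s.
propane fraction in S14 = 902.07/2168.4 = 0.416.

0.416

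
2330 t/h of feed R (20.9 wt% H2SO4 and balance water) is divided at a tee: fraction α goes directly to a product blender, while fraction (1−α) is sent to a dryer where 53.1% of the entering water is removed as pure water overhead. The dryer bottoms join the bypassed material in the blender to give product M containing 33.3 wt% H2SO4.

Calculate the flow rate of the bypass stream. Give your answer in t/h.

264.3 t/h

All 2330×0.209 = 486.97 t/h of H2SO4 reaches M, so M = 486.97/0.333 = 1462.4 t/h and vapour = 867.63 t/h.
The evaporator receives (1−α)·2330 of feed at 0.791 water and removes 0.531 of that water:
0.531×0.791×(1−α)×2330 = 867.63
(1−α) = 867.63/978.65 = 0.8866;  α = 0.1134.
Bypass flow = 0.1134×2330 = 264.32 t/h.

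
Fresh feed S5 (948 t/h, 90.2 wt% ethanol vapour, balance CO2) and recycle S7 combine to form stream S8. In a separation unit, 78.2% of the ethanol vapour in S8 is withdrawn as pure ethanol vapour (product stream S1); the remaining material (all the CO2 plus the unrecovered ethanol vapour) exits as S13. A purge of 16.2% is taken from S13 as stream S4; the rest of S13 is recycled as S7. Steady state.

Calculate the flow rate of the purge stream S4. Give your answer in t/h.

CO2 enters only via S5 and leaves only via the purge: 948×0.098 = 0.162×(CO2 in S13), and the separation unit passes all CO2, so CO2 in S8 = CO2 in S13 = 573.48 t/h.
ethanol vapour in S8: m_A = 948×0.902 + (1−0.162)·(1−0.782)·m_A, so m_A = 855.1/0.8173 = 1046.2 t/h.
S13 = (1−0.782)×1046.2 + 573.48 = 801.56 t/h.
Purge S4 = 0.162×801.56 = 129.85 t/h.

129.9 t/h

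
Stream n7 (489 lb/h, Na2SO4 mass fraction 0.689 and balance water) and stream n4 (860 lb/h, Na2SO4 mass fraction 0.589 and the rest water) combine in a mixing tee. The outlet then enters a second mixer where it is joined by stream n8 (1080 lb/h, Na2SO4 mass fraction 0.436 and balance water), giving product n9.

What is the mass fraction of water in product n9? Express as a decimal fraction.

0.459

Overall, product flow = 2429 lb/h.
water in = 489×0.311 + 860×0.411 + 1080×0.564 = 1114.7 lb/h.
water fraction in n9 = 0.459.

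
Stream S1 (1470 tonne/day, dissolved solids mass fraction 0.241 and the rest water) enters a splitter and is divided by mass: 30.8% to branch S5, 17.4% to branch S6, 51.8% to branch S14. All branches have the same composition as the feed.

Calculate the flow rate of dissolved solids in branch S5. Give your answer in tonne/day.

109.1 tonne/day

Branch S5 total = 0.308×1470 = 452.76 tonne/day.
dissolved solids in S5 = 0.241×452.76 = 109.12 tonne/day.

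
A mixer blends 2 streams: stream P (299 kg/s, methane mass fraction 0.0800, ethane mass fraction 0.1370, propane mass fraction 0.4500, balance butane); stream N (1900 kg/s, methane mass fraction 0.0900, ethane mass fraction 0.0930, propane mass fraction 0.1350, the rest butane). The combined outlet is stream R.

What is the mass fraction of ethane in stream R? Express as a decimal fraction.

0.0990

Total flow out = 299 + 1900 = 2199 kg/s.
ethane in = 299×0.137 + 1900×0.093 = 217.66 kg/s.
ethane mass fraction in R = 217.66/2199 = 0.0990.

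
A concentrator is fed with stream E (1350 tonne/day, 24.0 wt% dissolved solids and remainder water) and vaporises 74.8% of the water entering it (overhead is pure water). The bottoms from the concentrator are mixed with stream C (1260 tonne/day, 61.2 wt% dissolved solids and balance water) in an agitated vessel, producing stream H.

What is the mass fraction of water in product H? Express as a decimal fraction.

0.406

Vapour removed = 0.748×0.760×1350 = 767.45 tonne/day; concentrate = 582.55 tonne/day.
water reaching the mixer = 258.55 (from concentrate) + 1260×0.388 = 747.43 tonne/day.
Product flow = 582.55 + 1260 = 1842.6 tonne/day; water fraction = 0.406.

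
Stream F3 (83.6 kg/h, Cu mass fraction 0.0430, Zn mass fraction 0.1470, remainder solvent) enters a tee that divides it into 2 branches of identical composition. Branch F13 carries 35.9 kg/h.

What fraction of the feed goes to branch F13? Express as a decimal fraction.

Fraction to F13 = 35.9/83.6 = 0.4294.

0.429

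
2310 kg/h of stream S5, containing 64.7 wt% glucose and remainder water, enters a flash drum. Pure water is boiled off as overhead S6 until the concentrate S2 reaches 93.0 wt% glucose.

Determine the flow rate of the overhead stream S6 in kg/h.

glucose is conserved: 2310×0.647 = 1494.6 kg/h all reports to the concentrate.
Concentrate = 1494.6/(target fraction) = 1607.1 kg/h.
Overhead = 2310 − 1607.1 = 702.94 kg/h.

702.9 kg/h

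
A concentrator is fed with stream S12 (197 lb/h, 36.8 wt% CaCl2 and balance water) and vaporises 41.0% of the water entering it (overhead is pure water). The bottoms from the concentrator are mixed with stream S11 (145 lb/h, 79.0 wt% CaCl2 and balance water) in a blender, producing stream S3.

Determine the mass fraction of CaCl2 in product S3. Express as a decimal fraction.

Vapour removed = 0.410×0.632×197 = 51.047 lb/h; concentrate = 145.95 lb/h.
CaCl2 reaching the mixer = 72.496 (from concentrate) + 145×0.790 = 187.05 lb/h.
Product flow = 145.95 + 145 = 290.95 lb/h; CaCl2 fraction = 0.643.

0.643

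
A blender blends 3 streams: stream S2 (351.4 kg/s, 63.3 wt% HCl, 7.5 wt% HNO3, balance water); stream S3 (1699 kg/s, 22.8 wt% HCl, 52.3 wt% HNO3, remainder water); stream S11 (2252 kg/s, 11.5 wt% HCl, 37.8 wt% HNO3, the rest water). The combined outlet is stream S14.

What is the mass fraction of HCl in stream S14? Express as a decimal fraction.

Total flow out = 351.4 + 1699 + 2252 = 4302.4 kg/s.
HCl in = 351.4×0.633 + 1699×0.228 + 2252×0.115 = 868.79 kg/s.
HCl mass fraction in S14 = 868.79/4302.4 = 0.202.

0.202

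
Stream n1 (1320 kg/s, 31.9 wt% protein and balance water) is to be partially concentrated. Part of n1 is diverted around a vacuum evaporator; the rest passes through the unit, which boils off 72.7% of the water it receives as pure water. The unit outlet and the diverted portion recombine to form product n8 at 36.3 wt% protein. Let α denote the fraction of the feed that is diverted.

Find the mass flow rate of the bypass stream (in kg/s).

996.8 kg/s

All 1320×0.319 = 421.08 kg/s of protein reaches n8, so n8 = 421.08/0.363 = 1160 kg/s and vapour = 160 kg/s.
The evaporator receives (1−α)·1320 of feed at 0.681 water and removes 0.727 of that water:
0.727×0.681×(1−α)×1320 = 160
(1−α) = 160/653.51 = 0.2448;  α = 0.7552.
Bypass flow = 0.7552×1320 = 996.82 kg/s.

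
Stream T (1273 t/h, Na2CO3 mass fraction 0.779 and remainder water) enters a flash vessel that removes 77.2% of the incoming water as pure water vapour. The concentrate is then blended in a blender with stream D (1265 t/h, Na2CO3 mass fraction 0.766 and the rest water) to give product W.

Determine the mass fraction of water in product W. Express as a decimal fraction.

Vapour removed = 0.772×0.221×1273 = 217.19 t/h; concentrate = 1055.8 t/h.
water reaching the mixer = 64.144 (from concentrate) + 1265×0.234 = 360.15 t/h.
Product flow = 1055.8 + 1265 = 2320.8 t/h; water fraction = 0.155.

0.155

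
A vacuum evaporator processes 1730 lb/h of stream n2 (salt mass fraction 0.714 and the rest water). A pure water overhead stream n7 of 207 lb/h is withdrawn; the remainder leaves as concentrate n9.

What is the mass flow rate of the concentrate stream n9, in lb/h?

Concentrate = 1730 − 207 = 1523 lb/h.

1523 lb/h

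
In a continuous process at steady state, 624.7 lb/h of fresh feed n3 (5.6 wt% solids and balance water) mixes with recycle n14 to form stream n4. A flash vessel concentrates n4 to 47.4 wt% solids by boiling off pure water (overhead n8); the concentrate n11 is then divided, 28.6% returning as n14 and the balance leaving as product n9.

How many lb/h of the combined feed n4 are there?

Overall solids balance (none leaves overhead): solids in fresh feed = solids in product, i.e. 624.7×0.056 = (1−0.286)·n11·0.474.
n11 = 34.983/(0.474×0.714) = 103.37 lb/h.
Recycle n14 = 0.286×103.37 = 29.563 lb/h.
Combined feed n4 = 624.7 + 29.563 = 654.26 lb/h.

654.3 lb/h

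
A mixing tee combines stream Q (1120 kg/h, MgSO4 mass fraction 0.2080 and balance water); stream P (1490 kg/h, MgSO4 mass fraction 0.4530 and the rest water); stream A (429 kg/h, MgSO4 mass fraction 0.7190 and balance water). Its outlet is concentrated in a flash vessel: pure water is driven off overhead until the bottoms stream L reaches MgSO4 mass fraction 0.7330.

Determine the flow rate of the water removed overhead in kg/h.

MgSO4 entering = 1120×0.208 + 1490×0.453 + 429×0.719 = 1216.4 kg/h.
All MgSO4 reports to L, so L = 1216.4/0.733 = 1659.5 kg/h.
Total feed = 3039 kg/h; overhead = 3039 − 1659.5 = 1379.5 kg/h.

1380 kg/h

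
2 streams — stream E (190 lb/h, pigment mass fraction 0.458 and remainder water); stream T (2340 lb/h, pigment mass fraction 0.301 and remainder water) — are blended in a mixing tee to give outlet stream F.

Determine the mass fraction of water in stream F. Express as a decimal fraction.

Total flow out = 190 + 2340 = 2530 lb/h.
water in = 190×0.542 + 2340×0.699 = 1738.6 lb/h.
water mass fraction in F = 1738.6/2530 = 0.687.

0.687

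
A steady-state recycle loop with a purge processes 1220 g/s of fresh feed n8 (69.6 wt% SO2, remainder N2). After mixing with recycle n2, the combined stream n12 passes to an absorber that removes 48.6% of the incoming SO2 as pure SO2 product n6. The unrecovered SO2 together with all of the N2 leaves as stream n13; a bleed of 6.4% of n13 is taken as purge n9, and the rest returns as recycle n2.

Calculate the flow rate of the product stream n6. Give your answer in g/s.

SO2 in n12: m_A = 1220×0.696 + (1−0.064)·(1−0.486)·m_A, so m_A = 849.12/0.5189 = 1636.4 g/s.
Product n6 = 0.486×1636.4 = 795.29 g/s.

795.3 g/s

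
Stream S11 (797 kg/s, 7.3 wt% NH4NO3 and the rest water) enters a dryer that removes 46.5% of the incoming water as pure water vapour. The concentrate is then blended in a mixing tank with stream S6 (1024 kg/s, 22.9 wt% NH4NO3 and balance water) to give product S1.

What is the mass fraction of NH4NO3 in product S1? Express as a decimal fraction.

0.1981

Vapour removed = 0.465×0.927×797 = 343.55 kg/s; concentrate = 453.45 kg/s.
NH4NO3 reaching the mixer = 58.181 (from concentrate) + 1024×0.229 = 292.68 kg/s.
Product flow = 453.45 + 1024 = 1477.4 kg/s; NH4NO3 fraction = 0.1981.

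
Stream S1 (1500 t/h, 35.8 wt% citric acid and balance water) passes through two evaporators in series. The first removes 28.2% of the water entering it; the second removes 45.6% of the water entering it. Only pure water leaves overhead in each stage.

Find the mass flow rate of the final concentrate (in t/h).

water in feed = 1500×0.642 = 963 t/h.
After stage 1: water left = (1−0.282)×963 = 691.43; stream total = 1228.4 t/h.
After stage 2: water left = (1−0.456)×691.43 = 376.14; final concentrate = 913.14 t/h.

913.1 t/h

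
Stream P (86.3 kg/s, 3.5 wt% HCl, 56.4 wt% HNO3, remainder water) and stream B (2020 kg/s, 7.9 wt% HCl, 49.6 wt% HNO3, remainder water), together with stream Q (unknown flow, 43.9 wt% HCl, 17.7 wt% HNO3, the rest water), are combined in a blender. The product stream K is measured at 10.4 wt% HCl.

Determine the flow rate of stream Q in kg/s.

168.5 kg/s

Let Q be the unknown flow. Total out = 2106.3 + Q.
HCl balance: 162.6 + 0.439·Q = 0.104·(2106.3 + Q)
(0.439 − 0.104)·Q = 0.104×2106.3 − 162.6 = 56.455
Q = 56.455 / 0.335 = 168.52 kg/s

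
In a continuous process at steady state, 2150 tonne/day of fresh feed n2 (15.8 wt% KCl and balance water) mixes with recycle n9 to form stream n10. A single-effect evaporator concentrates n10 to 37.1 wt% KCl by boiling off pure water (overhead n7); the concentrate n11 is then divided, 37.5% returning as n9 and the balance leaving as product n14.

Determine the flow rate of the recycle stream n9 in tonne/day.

Overall KCl balance (none leaves overhead): KCl in fresh feed = KCl in product, i.e. 2150×0.158 = (1−0.375)·n11·0.371.
n11 = 339.7/(0.371×0.625) = 1465 tonne/day.
Recycle n9 = 0.375×1465 = 549.38 tonne/day.

549.4 tonne/day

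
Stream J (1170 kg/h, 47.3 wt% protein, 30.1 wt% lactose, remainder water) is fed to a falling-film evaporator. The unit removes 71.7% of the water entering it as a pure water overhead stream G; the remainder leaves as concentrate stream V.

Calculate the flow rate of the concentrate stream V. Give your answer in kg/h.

980.4 kg/h

water entering = 1170×0.226 = 264.42 kg/h; overhead removed = 0.717×264.42 = 189.59 kg/h.
Concentrate = 1170 − 189.59 = 980.41 kg/h.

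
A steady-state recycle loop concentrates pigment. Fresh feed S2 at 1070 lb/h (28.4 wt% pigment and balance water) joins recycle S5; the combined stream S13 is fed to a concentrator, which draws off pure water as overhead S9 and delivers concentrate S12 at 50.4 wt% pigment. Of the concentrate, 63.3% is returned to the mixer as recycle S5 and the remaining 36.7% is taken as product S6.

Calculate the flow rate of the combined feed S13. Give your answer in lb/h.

2110 lb/h

Overall pigment balance (none leaves overhead): pigment in fresh feed = pigment in product, i.e. 1070×0.284 = (1−0.633)·S12·0.504.
S12 = 303.88/(0.504×0.367) = 1642.9 lb/h.
Recycle S5 = 0.633×1642.9 = 1039.9 lb/h.
Combined feed S13 = 1070 + 1039.9 = 2109.9 lb/h.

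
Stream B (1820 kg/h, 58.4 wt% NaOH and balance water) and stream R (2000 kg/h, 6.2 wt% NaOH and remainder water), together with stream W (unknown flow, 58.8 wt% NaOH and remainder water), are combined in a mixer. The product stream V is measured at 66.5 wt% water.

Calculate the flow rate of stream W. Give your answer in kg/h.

366.9 kg/h

Let W be the unknown flow. Total out = 3820 + W.
water balance: 2633.1 + 0.412·W = 0.665·(3820 + W)
(0.412 − 0.665)·W = 0.665×3820 − 2633.1 = -92.82
W = -92.82 / -0.253 = 366.88 kg/h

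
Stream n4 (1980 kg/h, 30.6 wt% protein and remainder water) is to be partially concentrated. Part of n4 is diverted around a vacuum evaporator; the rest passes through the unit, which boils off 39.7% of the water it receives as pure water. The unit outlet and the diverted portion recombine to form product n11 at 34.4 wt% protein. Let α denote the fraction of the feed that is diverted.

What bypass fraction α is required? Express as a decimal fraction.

0.599

All 1980×0.306 = 605.88 kg/h of protein reaches n11, so n11 = 605.88/0.344 = 1761.3 kg/h and vapour = 218.72 kg/h.
The evaporator receives (1−α)·1980 of feed at 0.694 water and removes 0.397 of that water:
0.397×0.694×(1−α)×1980 = 218.72
(1−α) = 218.72/545.53 = 0.4009;  α = 0.5991.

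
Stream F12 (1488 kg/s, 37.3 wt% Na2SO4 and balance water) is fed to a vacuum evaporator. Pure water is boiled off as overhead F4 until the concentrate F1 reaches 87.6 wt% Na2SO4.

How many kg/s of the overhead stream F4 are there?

854.4 kg/s

Na2SO4 is conserved: 1488×0.373 = 555.02 kg/s all reports to the concentrate.
Concentrate = 555.02/(target fraction) = 633.59 kg/s.
Overhead = 1488 − 633.59 = 854.41 kg/s.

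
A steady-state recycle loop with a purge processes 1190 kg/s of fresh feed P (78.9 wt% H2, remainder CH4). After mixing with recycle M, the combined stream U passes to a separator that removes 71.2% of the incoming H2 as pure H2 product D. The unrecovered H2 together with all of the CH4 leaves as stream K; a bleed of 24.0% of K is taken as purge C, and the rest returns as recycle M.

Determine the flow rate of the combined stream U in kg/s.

2248 kg/s

CH4 enters only via P and leaves only via the purge: 1190×0.211 = 0.240×(CH4 in K), and the separator passes all CH4, so CH4 in U = CH4 in K = 1046.2 kg/s.
H2 in U: m_A = 1190×0.789 + (1−0.240)·(1−0.712)·m_A, so m_A = 938.91/0.7811 = 1202 kg/s.
U = 1202 + 1046.2 = 2248.2 kg/s.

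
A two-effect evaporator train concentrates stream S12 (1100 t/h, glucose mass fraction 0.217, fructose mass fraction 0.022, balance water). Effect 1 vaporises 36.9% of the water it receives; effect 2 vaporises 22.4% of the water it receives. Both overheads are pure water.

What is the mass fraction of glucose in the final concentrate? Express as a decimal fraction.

water in feed = 1100×0.761 = 837.1 t/h.
After stage 1: water left = (1−0.369)×837.1 = 528.21; stream total = 791.11 t/h.
After stage 2: water left = (1−0.224)×528.21 = 409.89; final concentrate = 672.79 t/h.
glucose fraction = 238.7/672.79 = 0.355.

0.355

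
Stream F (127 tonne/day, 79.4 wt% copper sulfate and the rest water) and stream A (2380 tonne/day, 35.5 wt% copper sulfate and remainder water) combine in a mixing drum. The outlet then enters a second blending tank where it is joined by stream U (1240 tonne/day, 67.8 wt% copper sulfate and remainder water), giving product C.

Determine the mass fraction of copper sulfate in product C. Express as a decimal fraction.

Overall, product flow = 3747 tonne/day.
copper sulfate in = 127×0.794 + 2380×0.355 + 1240×0.678 = 1786.5 tonne/day.
copper sulfate fraction in C = 0.477.

0.477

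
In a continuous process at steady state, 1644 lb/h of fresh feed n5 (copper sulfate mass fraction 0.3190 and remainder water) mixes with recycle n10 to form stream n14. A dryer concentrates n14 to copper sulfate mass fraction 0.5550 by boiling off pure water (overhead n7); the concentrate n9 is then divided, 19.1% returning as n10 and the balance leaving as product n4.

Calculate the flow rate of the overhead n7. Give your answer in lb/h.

699.1 lb/h

Overall copper sulfate balance (none leaves overhead): copper sulfate in fresh feed = copper sulfate in product, i.e. 1644×0.319 = (1−0.191)·n9·0.555.
n9 = 524.44/(0.555×0.809) = 1168 lb/h.
Recycle n10 = 0.191×1168 = 223.09 lb/h.
Combined feed n14 = 1644 + 223.09 = 1867.1 lb/h.
Overhead n7 = n14 − n9 = 1867.1 − 1168 = 699.07 lb/h.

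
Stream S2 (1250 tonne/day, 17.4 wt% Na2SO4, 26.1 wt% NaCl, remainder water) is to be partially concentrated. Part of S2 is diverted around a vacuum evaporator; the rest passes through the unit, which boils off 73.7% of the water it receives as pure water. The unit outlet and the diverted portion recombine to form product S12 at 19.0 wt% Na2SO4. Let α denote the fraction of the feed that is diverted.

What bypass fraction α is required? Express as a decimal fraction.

0.798

All 1250×0.174 = 217.5 tonne/day of Na2SO4 reaches S12, so S12 = 217.5/0.190 = 1144.7 tonne/day and vapour = 105.26 tonne/day.
The evaporator receives (1−α)·1250 of feed at 0.565 water and removes 0.737 of that water:
0.737×0.565×(1−α)×1250 = 105.26
(1−α) = 105.26/520.51 = 0.2022;  α = 0.7978.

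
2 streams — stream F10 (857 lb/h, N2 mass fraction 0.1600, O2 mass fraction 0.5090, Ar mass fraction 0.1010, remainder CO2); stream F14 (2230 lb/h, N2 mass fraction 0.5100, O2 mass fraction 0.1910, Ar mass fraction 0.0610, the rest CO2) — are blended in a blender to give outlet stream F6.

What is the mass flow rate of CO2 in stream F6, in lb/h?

CO2 out = CO2 in = 857×0.230 + 2230×0.238 = 727.85 lb/h.

727.9 lb/h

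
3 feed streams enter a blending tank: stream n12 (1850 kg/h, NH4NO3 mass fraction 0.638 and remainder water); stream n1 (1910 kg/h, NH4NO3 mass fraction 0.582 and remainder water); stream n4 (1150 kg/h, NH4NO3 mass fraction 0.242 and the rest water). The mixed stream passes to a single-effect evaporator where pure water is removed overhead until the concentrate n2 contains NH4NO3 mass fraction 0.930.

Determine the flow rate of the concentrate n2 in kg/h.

NH4NO3 entering = 1850×0.638 + 1910×0.582 + 1150×0.242 = 2570.2 kg/h.
All NH4NO3 reports to n2, so n2 = 2570.2/0.930 = 2763.7 kg/h.

2764 kg/h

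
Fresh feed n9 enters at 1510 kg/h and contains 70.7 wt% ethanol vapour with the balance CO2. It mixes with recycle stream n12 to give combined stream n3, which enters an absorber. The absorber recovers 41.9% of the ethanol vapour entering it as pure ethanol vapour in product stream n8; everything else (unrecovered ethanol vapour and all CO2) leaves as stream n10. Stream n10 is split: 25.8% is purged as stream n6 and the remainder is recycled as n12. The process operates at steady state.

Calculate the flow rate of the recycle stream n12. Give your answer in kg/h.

CO2 enters only via n9 and leaves only via the purge: 1510×0.293 = 0.258×(CO2 in n10), and the absorber passes all CO2, so CO2 in n3 = CO2 in n10 = 1714.8 kg/h.
ethanol vapour in n3: m_A = 1510×0.707 + (1−0.258)·(1−0.419)·m_A, so m_A = 1067.6/0.5689 = 1876.6 kg/h.
n10 = (1−0.419)×1876.6 + 1714.8 = 2805.1 kg/h.
Recycle n12 = (1−0.258)×2805.1 = 2081.4 kg/h.

2081 kg/h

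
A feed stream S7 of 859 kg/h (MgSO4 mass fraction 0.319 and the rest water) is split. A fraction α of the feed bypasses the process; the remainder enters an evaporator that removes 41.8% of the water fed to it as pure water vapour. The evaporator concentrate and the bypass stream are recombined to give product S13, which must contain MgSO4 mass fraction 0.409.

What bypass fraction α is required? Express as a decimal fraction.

0.227

All 859×0.319 = 274.02 kg/h of MgSO4 reaches S13, so S13 = 274.02/0.409 = 669.98 kg/h and vapour = 189.02 kg/h.
The evaporator receives (1−α)·859 of feed at 0.681 water and removes 0.418 of that water:
0.418×0.681×(1−α)×859 = 189.02
(1−α) = 189.02/244.52 = 0.7730;  α = 0.2270.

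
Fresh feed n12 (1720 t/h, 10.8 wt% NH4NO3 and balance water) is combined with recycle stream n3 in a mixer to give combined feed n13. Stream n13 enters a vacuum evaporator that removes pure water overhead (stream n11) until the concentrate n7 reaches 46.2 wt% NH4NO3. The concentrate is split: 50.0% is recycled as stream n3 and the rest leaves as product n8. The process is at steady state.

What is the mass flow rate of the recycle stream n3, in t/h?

402.1 t/h

Overall NH4NO3 balance (none leaves overhead): NH4NO3 in fresh feed = NH4NO3 in product, i.e. 1720×0.108 = (1−0.500)·n7·0.462.
n7 = 185.76/(0.462×0.500) = 804.16 t/h.
Recycle n3 = 0.500×804.16 = 402.08 t/h.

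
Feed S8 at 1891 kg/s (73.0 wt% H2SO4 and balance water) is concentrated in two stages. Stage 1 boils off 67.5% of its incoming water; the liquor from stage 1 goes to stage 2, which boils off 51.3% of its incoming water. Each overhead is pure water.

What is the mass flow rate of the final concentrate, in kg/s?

1461 kg/s

water in feed = 1891×0.270 = 510.57 kg/s.
After stage 1: water left = (1−0.675)×510.57 = 165.94; stream total = 1546.4 kg/s.
After stage 2: water left = (1−0.513)×165.94 = 80.81; final concentrate = 1461.2 kg/s.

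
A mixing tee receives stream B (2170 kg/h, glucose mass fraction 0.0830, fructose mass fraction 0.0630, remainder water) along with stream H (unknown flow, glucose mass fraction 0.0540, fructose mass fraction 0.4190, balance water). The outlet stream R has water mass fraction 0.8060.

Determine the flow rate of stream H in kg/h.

Let H be the unknown flow. Total out = 2170 + H.
water balance: 1853.2 + 0.527·H = 0.806·(2170 + H)
(0.527 − 0.806)·H = 0.806×2170 − 1853.2 = -104.16
H = -104.16 / -0.279 = 373.33 kg/h

373.3 kg/h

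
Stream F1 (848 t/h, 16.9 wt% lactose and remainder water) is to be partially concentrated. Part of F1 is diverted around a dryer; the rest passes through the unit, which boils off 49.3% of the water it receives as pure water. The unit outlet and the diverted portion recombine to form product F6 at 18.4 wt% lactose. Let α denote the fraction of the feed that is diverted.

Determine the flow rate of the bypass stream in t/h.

679.3 t/h

All 848×0.169 = 143.31 t/h of lactose reaches F6, so F6 = 143.31/0.184 = 778.87 t/h and vapour = 69.13 t/h.
The evaporator receives (1−α)·848 of feed at 0.831 water and removes 0.493 of that water:
0.493×0.831×(1−α)×848 = 69.13
(1−α) = 69.13/347.41 = 0.1990;  α = 0.8010.
Bypass flow = 0.8010×848 = 679.26 t/h.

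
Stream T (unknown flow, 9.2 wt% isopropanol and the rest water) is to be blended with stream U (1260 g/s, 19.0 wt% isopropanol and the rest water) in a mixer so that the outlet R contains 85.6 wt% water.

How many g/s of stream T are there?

Let T be the unknown flow. Total out = 1260 + T.
water balance: 1020.6 + 0.908·T = 0.856·(1260 + T)
(0.908 − 0.856)·T = 0.856×1260 − 1020.6 = 57.96
T = 57.96 / 0.052 = 1114.6 g/s

1115 g/s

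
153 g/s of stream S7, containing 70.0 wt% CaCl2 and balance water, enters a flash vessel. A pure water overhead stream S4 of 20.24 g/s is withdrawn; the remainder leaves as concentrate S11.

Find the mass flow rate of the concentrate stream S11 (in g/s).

Concentrate = 153 − 20.24 = 132.76 g/s.

132.8 g/s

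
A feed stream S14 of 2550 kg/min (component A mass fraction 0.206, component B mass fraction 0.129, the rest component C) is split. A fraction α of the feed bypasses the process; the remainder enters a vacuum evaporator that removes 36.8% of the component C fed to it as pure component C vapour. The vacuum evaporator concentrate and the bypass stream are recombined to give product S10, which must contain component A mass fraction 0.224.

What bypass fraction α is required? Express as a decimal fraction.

All 2550×0.206 = 525.3 kg/min of component A reaches S10, so S10 = 525.3/0.224 = 2345.1 kg/min and vapour = 204.91 kg/min.
The evaporator receives (1−α)·2550 of feed at 0.665 component C and removes 0.368 of that component C:
0.368×0.665×(1−α)×2550 = 204.91
(1−α) = 204.91/624.04 = 0.3284;  α = 0.6716.

0.672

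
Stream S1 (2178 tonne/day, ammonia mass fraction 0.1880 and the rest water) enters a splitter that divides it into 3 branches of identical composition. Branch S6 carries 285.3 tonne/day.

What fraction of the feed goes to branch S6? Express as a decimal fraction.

0.131

Fraction to S6 = 285.3/2178 = 0.1310.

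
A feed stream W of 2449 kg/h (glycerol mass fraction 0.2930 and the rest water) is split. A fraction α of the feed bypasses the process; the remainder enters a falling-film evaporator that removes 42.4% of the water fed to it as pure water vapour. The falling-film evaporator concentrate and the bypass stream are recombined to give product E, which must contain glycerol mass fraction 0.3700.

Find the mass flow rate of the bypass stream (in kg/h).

748.8 kg/h

All 2449×0.293 = 717.56 kg/h of glycerol reaches E, so E = 717.56/0.370 = 1939.3 kg/h and vapour = 509.66 kg/h.
The evaporator receives (1−α)·2449 of feed at 0.707 water and removes 0.424 of that water:
0.424×0.707×(1−α)×2449 = 509.66
(1−α) = 509.66/734.13 = 0.6942;  α = 0.3058.
Bypass flow = 0.3058×2449 = 748.83 kg/h.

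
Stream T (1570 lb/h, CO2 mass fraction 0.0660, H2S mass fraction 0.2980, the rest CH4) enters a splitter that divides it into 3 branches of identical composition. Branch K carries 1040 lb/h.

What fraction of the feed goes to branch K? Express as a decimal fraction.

Fraction to K = 1040/1570 = 0.6624.

0.662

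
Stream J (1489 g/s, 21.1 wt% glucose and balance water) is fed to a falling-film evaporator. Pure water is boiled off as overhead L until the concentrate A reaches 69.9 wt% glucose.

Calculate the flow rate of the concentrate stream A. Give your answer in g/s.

449.5 g/s

glucose is conserved: 1489×0.211 = 314.18 g/s all reports to the concentrate.
Concentrate = 314.18/(target fraction) = 449.47 g/s.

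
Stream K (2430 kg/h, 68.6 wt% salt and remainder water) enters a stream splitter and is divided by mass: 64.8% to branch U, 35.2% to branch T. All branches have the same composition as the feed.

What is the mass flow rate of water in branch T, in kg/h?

268.6 kg/h

Branch T total = 0.352×2430 = 855.36 kg/h.
water in T = 0.314×855.36 = 268.58 kg/h.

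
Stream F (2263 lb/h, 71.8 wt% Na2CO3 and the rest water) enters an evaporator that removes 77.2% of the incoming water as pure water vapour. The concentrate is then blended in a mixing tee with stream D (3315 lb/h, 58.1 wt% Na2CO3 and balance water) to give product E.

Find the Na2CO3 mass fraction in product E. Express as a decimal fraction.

0.698

Vapour removed = 0.772×0.282×2263 = 492.66 lb/h; concentrate = 1770.3 lb/h.
Na2CO3 reaching the mixer = 1624.8 (from concentrate) + 3315×0.581 = 3550.8 lb/h.
Product flow = 1770.3 + 3315 = 5085.3 lb/h; Na2CO3 fraction = 0.698.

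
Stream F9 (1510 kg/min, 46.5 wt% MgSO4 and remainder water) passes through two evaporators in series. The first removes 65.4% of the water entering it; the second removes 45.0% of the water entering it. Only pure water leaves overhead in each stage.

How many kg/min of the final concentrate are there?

water in feed = 1510×0.535 = 807.85 kg/min.
After stage 1: water left = (1−0.654)×807.85 = 279.52; stream total = 981.67 kg/min.
After stage 2: water left = (1−0.450)×279.52 = 153.73; final concentrate = 855.88 kg/min.

855.9 kg/min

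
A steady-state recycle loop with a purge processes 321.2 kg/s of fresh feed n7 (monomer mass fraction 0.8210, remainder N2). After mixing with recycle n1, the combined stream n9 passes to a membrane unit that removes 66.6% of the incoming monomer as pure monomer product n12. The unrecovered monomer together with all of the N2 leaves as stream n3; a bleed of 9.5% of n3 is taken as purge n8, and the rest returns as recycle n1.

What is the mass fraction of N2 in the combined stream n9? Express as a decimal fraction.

N2 enters only via n7 and leaves only via the purge: 321.2×0.179 = 0.095×(N2 in n3), and the membrane unit passes all N2, so N2 in n9 = N2 in n3 = 605.21 kg/s.
monomer in n9: m_A = 321.2×0.821 + (1−0.095)·(1−0.666)·m_A, so m_A = 263.71/0.6977 = 377.95 kg/s.
n9 = 377.95 + 605.21 = 983.16 kg/s.
N2 fraction in n9 = 605.21/983.16 = 0.6156.

0.6156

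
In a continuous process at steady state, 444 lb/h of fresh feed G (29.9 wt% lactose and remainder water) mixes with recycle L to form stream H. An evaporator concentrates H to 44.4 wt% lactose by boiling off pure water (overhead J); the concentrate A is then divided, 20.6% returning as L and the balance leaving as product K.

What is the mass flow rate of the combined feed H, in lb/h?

Overall lactose balance (none leaves overhead): lactose in fresh feed = lactose in product, i.e. 444×0.299 = (1−0.206)·A·0.444.
A = 132.76/(0.444×0.794) = 376.57 lb/h.
Recycle L = 0.206×376.57 = 77.574 lb/h.
Combined feed H = 444 + 77.574 = 521.57 lb/h.

521.6 lb/h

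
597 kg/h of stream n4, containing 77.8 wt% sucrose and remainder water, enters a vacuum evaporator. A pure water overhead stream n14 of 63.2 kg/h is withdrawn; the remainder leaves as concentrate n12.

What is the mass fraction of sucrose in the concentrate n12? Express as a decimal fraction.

0.870

sucrose is not removed: 597×0.778 = 464.47 kg/h of sucrose enters n12.
Concentrate = 597 − 63.2 = 533.8 kg/h.
Mass fraction = 464.47/533.8 = 0.870.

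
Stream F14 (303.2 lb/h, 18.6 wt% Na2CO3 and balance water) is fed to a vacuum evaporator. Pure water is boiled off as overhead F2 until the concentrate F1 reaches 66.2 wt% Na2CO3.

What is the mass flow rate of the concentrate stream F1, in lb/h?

85.19 lb/h

Na2CO3 is conserved: 303.2×0.186 = 56.395 lb/h all reports to the concentrate.
Concentrate = 56.395/(target fraction) = 85.189 lb/h.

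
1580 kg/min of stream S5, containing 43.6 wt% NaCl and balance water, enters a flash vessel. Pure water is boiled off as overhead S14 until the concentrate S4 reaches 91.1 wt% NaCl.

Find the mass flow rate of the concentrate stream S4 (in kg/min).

NaCl is conserved: 1580×0.436 = 688.88 kg/min all reports to the concentrate.
Concentrate = 688.88/(target fraction) = 756.18 kg/min.

756.2 kg/min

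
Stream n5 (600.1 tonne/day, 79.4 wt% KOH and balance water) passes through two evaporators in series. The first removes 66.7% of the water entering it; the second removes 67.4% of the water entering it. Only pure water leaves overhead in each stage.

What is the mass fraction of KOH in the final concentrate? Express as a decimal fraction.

water in feed = 600.1×0.206 = 123.62 tonne/day.
After stage 1: water left = (1−0.667)×123.62 = 41.166; stream total = 517.65 tonne/day.
After stage 2: water left = (1−0.674)×41.166 = 13.42; final concentrate = 489.9 tonne/day.
KOH fraction = 476.48/489.9 = 0.973.

0.973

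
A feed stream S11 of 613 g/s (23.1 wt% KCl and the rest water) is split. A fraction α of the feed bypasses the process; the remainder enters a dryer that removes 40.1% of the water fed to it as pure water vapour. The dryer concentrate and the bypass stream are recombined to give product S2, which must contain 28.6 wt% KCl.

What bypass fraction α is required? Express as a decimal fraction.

All 613×0.231 = 141.6 g/s of KCl reaches S2, so S2 = 141.6/0.286 = 495.12 g/s and vapour = 117.88 g/s.
The evaporator receives (1−α)·613 of feed at 0.769 water and removes 0.401 of that water:
0.401×0.769×(1−α)×613 = 117.88
(1−α) = 117.88/189.03 = 0.6236;  α = 0.3764.

0.376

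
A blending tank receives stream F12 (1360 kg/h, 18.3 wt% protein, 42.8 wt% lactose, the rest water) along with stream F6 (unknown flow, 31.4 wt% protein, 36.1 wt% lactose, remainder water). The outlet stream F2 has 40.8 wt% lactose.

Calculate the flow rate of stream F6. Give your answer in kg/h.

578.7 kg/h

Let F6 be the unknown flow. Total out = 1360 + F6.
lactose balance: 582.08 + 0.361·F6 = 0.408·(1360 + F6)
(0.361 − 0.408)·F6 = 0.408×1360 − 582.08 = -27.2
F6 = -27.2 / -0.047 = 578.72 kg/h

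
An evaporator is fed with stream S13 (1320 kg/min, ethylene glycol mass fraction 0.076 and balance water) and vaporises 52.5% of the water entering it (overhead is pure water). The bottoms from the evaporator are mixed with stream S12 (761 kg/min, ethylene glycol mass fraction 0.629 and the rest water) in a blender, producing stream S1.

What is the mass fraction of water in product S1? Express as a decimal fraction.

0.598

Vapour removed = 0.525×0.924×1320 = 640.33 kg/min; concentrate = 679.67 kg/min.
water reaching the mixer = 579.35 (from concentrate) + 761×0.371 = 861.68 kg/min.
Product flow = 679.67 + 761 = 1440.7 kg/min; water fraction = 0.598.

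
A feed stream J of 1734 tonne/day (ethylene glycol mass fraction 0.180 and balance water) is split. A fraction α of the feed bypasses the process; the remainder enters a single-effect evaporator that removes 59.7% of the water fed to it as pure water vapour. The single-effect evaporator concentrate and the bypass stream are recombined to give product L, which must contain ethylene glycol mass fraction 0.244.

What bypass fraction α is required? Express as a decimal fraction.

All 1734×0.180 = 312.12 tonne/day of ethylene glycol reaches L, so L = 312.12/0.244 = 1279.2 tonne/day and vapour = 454.82 tonne/day.
The evaporator receives (1−α)·1734 of feed at 0.820 water and removes 0.597 of that water:
0.597×0.820×(1−α)×1734 = 454.82
(1−α) = 454.82/848.86 = 0.5358;  α = 0.4642.

0.464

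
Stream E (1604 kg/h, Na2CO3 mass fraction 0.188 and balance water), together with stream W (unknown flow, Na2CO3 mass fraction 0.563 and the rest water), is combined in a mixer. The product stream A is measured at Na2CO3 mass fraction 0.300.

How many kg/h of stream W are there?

683.1 kg/h

Let W be the unknown flow. Total out = 1604 + W.
Na2CO3 balance: 301.55 + 0.563·W = 0.300·(1604 + W)
(0.563 − 0.300)·W = 0.300×1604 − 301.55 = 179.65
W = 179.65 / 0.263 = 683.07 kg/h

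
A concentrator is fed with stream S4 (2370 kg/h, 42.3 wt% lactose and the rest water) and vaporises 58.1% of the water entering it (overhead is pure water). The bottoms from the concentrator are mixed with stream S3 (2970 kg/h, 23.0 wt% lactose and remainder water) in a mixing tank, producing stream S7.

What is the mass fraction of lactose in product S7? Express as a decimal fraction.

Vapour removed = 0.581×0.577×2370 = 794.51 kg/h; concentrate = 1575.5 kg/h.
lactose reaching the mixer = 1002.5 (from concentrate) + 2970×0.230 = 1685.6 kg/h.
Product flow = 1575.5 + 2970 = 4545.5 kg/h; lactose fraction = 0.3708.

0.3708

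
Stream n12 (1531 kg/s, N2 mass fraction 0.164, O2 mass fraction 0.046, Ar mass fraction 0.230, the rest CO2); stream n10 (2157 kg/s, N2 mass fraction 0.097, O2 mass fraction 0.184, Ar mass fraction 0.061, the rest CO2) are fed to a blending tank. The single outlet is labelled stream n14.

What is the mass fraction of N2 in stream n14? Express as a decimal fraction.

0.125

Total flow out = 1531 + 2157 = 3688 kg/s.
N2 in = 1531×0.164 + 2157×0.097 = 460.31 kg/s.
N2 mass fraction in n14 = 460.31/3688 = 0.125.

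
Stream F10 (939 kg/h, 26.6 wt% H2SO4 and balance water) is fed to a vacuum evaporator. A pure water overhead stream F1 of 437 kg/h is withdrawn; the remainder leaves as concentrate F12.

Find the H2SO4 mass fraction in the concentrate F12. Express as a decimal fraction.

H2SO4 is not removed: 939×0.266 = 249.77 kg/h of H2SO4 enters F12.
Concentrate = 939 − 437 = 502 kg/h.
Mass fraction = 249.77/502 = 0.498.

0.498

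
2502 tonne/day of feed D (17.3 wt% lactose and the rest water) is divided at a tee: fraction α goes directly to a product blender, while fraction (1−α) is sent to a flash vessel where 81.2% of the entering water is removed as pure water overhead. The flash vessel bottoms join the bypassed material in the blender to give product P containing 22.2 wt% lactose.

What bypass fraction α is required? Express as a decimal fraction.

All 2502×0.173 = 432.85 tonne/day of lactose reaches P, so P = 432.85/0.222 = 1949.8 tonne/day and vapour = 552.24 tonne/day.
The evaporator receives (1−α)·2502 of feed at 0.827 water and removes 0.812 of that water:
0.812×0.827×(1−α)×2502 = 552.24
(1−α) = 552.24/1680.2 = 0.3287;  α = 0.6713.

0.671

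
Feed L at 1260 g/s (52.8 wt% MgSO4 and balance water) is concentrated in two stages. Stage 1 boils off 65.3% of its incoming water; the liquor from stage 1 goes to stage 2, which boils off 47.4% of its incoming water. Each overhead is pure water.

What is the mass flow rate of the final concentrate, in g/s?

water in feed = 1260×0.472 = 594.72 g/s.
After stage 1: water left = (1−0.653)×594.72 = 206.37; stream total = 871.65 g/s.
After stage 2: water left = (1−0.474)×206.37 = 108.55; final concentrate = 773.83 g/s.

773.8 g/s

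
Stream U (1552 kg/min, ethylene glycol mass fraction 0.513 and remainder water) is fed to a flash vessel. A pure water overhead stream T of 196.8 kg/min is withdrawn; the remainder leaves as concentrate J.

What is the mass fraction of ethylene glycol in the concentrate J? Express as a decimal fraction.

ethylene glycol is not removed: 1552×0.513 = 796.18 kg/min of ethylene glycol enters J.
Concentrate = 1552 − 196.8 = 1355.2 kg/min.
Mass fraction = 796.18/1355.2 = 0.587.

0.587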